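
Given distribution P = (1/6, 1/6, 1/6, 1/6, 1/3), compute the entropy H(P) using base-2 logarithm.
2.2516 bits

Shannon entropy is H(X) = -Σ p(x) log p(x).

For P = (1/6, 1/6, 1/6, 1/6, 1/3):
H = -1/6 × log_2(1/6) -1/6 × log_2(1/6) -1/6 × log_2(1/6) -1/6 × log_2(1/6) -1/3 × log_2(1/3)
H = 2.2516 bits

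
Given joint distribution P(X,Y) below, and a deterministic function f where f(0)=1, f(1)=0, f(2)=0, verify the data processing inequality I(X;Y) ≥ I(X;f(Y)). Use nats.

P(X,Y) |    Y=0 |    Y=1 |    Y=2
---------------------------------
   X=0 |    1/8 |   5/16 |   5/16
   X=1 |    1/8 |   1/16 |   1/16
I(X;Y) = 0.0511, I(X;f(Y)) = 0.0511, inequality holds: 0.0511 ≥ 0.0511

Data Processing Inequality: For any Markov chain X → Y → Z, we have I(X;Y) ≥ I(X;Z).

Here Z = f(Y) is a deterministic function of Y, forming X → Y → Z.

Original I(X;Y) = 0.0511 nats

After applying f:
P(X,Z) where Z=f(Y):
- P(X,Z=0) = P(X,Y=1) + P(X,Y=2)
- P(X,Z=1) = P(X,Y=0)

I(X;Z) = I(X;f(Y)) = 0.0511 nats

Verification: 0.0511 ≥ 0.0511 ✓

Information cannot be created by processing; the function f can only lose information about X.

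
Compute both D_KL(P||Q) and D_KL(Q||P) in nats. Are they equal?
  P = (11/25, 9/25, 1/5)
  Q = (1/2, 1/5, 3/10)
D_KL(P||Q) = 0.0743, D_KL(Q||P) = 0.0680

KL divergence is not symmetric: D_KL(P||Q) ≠ D_KL(Q||P) in general.

D_KL(P||Q) = 0.0743 nats
D_KL(Q||P) = 0.0680 nats

No, they are not equal!

This asymmetry is why KL divergence is not a true distance metric.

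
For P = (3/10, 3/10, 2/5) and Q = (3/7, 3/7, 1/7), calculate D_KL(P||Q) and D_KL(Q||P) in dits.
D_KL(P||Q) = 0.0859, D_KL(Q||P) = 0.0689

KL divergence is not symmetric: D_KL(P||Q) ≠ D_KL(Q||P) in general.

D_KL(P||Q) = 0.0859 dits
D_KL(Q||P) = 0.0689 dits

No, they are not equal!

This asymmetry is why KL divergence is not a true distance metric.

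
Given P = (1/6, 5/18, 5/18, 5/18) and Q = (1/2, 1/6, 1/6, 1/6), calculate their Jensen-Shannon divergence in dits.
0.0281 dits

Jensen-Shannon divergence is:
JSD(P||Q) = 0.5 × D_KL(P||M) + 0.5 × D_KL(Q||M)
where M = 0.5 × (P + Q) is the mixture distribution.

M = 0.5 × (1/6, 5/18, 5/18, 5/18) + 0.5 × (1/2, 1/6, 1/6, 1/6) = (1/3, 2/9, 2/9, 2/9)

D_KL(P||M) = 0.0306 dits
D_KL(Q||M) = 0.0256 dits

JSD(P||Q) = 0.5 × 0.0306 + 0.5 × 0.0256 = 0.0281 dits

Unlike KL divergence, JSD is symmetric and bounded: 0 ≤ JSD ≤ log(2).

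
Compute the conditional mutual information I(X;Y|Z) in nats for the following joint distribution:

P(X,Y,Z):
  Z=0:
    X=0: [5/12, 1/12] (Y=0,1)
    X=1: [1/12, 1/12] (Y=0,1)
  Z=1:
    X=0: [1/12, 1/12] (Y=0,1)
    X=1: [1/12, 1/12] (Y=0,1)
0.0341 nats

Conditional mutual information: I(X;Y|Z) = H(X|Z) + H(Y|Z) - H(X,Y|Z)

H(Z) = 0.6365
H(X,Z) = 1.2425 → H(X|Z) = 0.6059
H(Y,Z) = 1.2425 → H(Y|Z) = 0.6059
H(X,Y,Z) = 1.8143 → H(X,Y|Z) = 1.1778

I(X;Y|Z) = 0.6059 + 0.6059 - 1.1778 = 0.0341 nats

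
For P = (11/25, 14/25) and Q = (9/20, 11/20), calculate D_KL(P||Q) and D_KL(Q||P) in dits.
D_KL(P||Q) = 0.0001, D_KL(Q||P) = 0.0001

KL divergence is not symmetric: D_KL(P||Q) ≠ D_KL(Q||P) in general.

D_KL(P||Q) = 0.0001 dits
D_KL(Q||P) = 0.0001 dits

In this case they happen to be equal (to 4 decimal places).

This asymmetry is why KL divergence is not a true distance metric.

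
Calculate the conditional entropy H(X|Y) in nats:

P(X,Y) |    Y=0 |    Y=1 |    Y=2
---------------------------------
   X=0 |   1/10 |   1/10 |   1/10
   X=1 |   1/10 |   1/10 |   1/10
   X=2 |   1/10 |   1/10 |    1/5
1.0751 nats

Using the chain rule: H(X|Y) = H(X,Y) - H(Y)

First, compute H(X,Y) = 2.1640 nats

Marginal P(Y) = (3/10, 3/10, 2/5)
H(Y) = 1.0889 nats

H(X|Y) = H(X,Y) - H(Y) = 2.1640 - 1.0889 = 1.0751 nats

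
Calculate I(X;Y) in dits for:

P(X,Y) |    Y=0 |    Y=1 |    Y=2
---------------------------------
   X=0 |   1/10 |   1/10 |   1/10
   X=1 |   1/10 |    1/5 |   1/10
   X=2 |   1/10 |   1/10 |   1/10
0.0060 dits

Mutual information: I(X;Y) = H(X) + H(Y) - H(X,Y)

Marginals:
P(X) = (3/10, 2/5, 3/10), H(X) = 0.4729 dits
P(Y) = (3/10, 2/5, 3/10), H(Y) = 0.4729 dits

Joint entropy: H(X,Y) = 0.9398 dits

I(X;Y) = 0.4729 + 0.4729 - 0.9398 = 0.0060 dits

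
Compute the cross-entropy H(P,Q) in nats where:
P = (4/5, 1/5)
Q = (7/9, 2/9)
0.5019 nats

Cross-entropy: H(P,Q) = -Σ p(x) log q(x)

Alternatively: H(P,Q) = H(P) + D_KL(P||Q)
H(P) = 0.5004 nats
D_KL(P||Q) = 0.0015 nats

H(P,Q) = 0.5004 + 0.0015 = 0.5019 nats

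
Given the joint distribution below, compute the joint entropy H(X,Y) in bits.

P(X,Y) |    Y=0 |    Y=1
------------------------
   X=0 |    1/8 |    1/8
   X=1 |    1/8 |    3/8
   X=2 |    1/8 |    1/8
2.4056 bits

Joint entropy is H(X,Y) = -Σ_{x,y} p(x,y) log p(x,y).

Summing over all non-zero entries:
H(X,Y) = -[1/8·log_2(1/8) + 1/8·log_2(1/8) + 1/8·log_2(1/8) + 3/8·log_2(3/8) + 1/8·log_2(1/8) + 1/8·log_2(1/8)]
H(X,Y) = 2.4056 bits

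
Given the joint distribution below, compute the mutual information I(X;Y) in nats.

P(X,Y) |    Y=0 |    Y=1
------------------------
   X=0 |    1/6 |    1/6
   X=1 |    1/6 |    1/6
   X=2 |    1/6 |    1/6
0.0000 nats

Mutual information: I(X;Y) = H(X) + H(Y) - H(X,Y)

Marginals:
P(X) = (1/3, 1/3, 1/3), H(X) = 1.0986 nats
P(Y) = (1/2, 1/2), H(Y) = 0.6931 nats

Joint entropy: H(X,Y) = 1.7918 nats

I(X;Y) = 1.0986 + 0.6931 - 1.7918 = 0.0000 nats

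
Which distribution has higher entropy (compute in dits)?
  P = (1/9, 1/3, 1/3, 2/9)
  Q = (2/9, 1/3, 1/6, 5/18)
Q

Computing entropies in dits:
H(P) = 0.5693
H(Q) = 0.5884

Distribution Q has higher entropy.

Intuition: The distribution closer to uniform (more spread out) has higher entropy.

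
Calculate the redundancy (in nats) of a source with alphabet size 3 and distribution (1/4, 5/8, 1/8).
0.1984 nats

Redundancy measures how far a source is from maximum entropy:
R = H_max - H(X)

Maximum entropy for 3 symbols: H_max = log_e(3) = 1.0986 nats
Actual entropy: H(X) = 0.9003 nats
Redundancy: R = 1.0986 - 0.9003 = 0.1984 nats

This redundancy represents potential for compression: the source could be compressed by 0.1984 nats per symbol.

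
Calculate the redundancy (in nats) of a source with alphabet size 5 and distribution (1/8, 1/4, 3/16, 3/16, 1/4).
0.0286 nats

Redundancy measures how far a source is from maximum entropy:
R = H_max - H(X)

Maximum entropy for 5 symbols: H_max = log_e(5) = 1.6094 nats
Actual entropy: H(X) = 1.5808 nats
Redundancy: R = 1.6094 - 1.5808 = 0.0286 nats

This redundancy represents potential for compression: the source could be compressed by 0.0286 nats per symbol.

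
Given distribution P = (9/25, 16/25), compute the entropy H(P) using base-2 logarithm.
0.9427 bits

Shannon entropy is H(X) = -Σ p(x) log p(x).

For P = (9/25, 16/25):
H = -9/25 × log_2(9/25) -16/25 × log_2(16/25)
H = 0.9427 bits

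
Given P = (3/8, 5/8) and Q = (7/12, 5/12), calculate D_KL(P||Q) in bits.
0.1266 bits

KL divergence: D_KL(P||Q) = Σ p(x) log(p(x)/q(x))

Computing term by term:
  x=0: 3/8 × log_2[(3/8)/(7/12)] = 3/8 × -0.6374 = -0.2390
  x=1: 5/8 × log_2[(5/8)/(5/12)] = 5/8 × 0.5850 = 0.3656

D_KL(P||Q) = 0.1266 bits

Note: KL divergence is always non-negative and equals 0 iff P = Q.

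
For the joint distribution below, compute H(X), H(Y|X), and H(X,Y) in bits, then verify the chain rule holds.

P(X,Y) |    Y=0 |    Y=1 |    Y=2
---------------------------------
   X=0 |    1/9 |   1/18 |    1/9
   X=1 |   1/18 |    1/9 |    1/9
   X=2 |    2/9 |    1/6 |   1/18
H(X,Y) = 3.0169, H(X) = 1.5466, H(Y|X) = 1.4702 (all in bits)

Chain rule: H(X,Y) = H(X) + H(Y|X)

Left side — joint entropy directly:
H(X,Y) = -Σ p(x,y) log p(x,y) = 3.0169 bits

Right side — compute H(Y|X) from the conditional distributions:
P(X) = (5/18, 5/18, 4/9), so H(X) = 1.5466 bits
H(Y|X) = Σ_x P(X=x) · H(Y|X=x):
  P(Y|X=0) = (2/5, 1/5, 2/5), H(Y|X=0) = 1.5219, weight P(X=0) = 5/18
  P(Y|X=1) = (1/5, 2/5, 2/5), H(Y|X=1) = 1.5219, weight P(X=1) = 5/18
  P(Y|X=2) = (1/2, 3/8, 1/8), H(Y|X=2) = 1.4056, weight P(X=2) = 4/9
H(Y|X) = 1.4702 bits

H(X) + H(Y|X) = 1.5466 + 1.4702 = 3.0169 bits

Both sides equal 3.0169 bits. ✓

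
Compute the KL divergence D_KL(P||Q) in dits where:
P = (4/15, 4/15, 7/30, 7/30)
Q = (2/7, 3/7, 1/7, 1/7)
0.0365 dits

KL divergence: D_KL(P||Q) = Σ p(x) log(p(x)/q(x))

Computing term by term:
  x=0: 4/15 × log_10[(4/15)/(2/7)] = 4/15 × -0.0300 = -0.0080
  x=1: 4/15 × log_10[(4/15)/(3/7)] = 4/15 × -0.2061 = -0.0549
  x=2: 7/30 × log_10[(7/30)/(1/7)] = 7/30 × 0.2131 = 0.0497
  x=3: 7/30 × log_10[(7/30)/(1/7)] = 7/30 × 0.2131 = 0.0497

D_KL(P||Q) = 0.0365 dits

Note: KL divergence is always non-negative and equals 0 iff P = Q.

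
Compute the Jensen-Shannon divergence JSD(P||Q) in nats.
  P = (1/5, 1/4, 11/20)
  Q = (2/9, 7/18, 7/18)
0.0148 nats

Jensen-Shannon divergence is:
JSD(P||Q) = 0.5 × D_KL(P||M) + 0.5 × D_KL(Q||M)
where M = 0.5 × (P + Q) is the mixture distribution.

M = 0.5 × (1/5, 1/4, 11/20) + 0.5 × (2/9, 7/18, 7/18) = (0.211111, 0.319444, 0.469444)

D_KL(P||M) = 0.0150 nats
D_KL(Q||M) = 0.0147 nats

JSD(P||Q) = 0.5 × 0.0150 + 0.5 × 0.0147 = 0.0148 nats

Unlike KL divergence, JSD is symmetric and bounded: 0 ≤ JSD ≤ log(2).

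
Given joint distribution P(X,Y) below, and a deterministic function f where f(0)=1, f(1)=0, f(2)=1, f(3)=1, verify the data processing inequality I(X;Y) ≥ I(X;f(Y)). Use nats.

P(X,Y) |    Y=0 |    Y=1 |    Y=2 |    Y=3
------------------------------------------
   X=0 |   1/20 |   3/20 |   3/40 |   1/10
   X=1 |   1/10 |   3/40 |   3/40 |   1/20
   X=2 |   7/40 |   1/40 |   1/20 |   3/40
I(X;Y) = 0.0949, I(X;f(Y)) = 0.0531, inequality holds: 0.0949 ≥ 0.0531

Data Processing Inequality: For any Markov chain X → Y → Z, we have I(X;Y) ≥ I(X;Z).

Here Z = f(Y) is a deterministic function of Y, forming X → Y → Z.

Original I(X;Y) = 0.0949 nats

After applying f:
P(X,Z) where Z=f(Y):
- P(X,Z=0) = P(X,Y=1)
- P(X,Z=1) = P(X,Y=0) + P(X,Y=2) + P(X,Y=3)

I(X;Z) = I(X;f(Y)) = 0.0531 nats

Verification: 0.0949 ≥ 0.0531 ✓

Information cannot be created by processing; the function f can only lose information about X.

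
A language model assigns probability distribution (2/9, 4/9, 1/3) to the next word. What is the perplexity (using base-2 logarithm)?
2.8888

Perplexity is 2^H (or exp(H) for natural log).

First, H = -Σ p log p = 1.5305 bits
Perplexity = 2^1.5305 = 2.8888

Interpretation: The model's uncertainty is equivalent to choosing uniformly among 2.9 options.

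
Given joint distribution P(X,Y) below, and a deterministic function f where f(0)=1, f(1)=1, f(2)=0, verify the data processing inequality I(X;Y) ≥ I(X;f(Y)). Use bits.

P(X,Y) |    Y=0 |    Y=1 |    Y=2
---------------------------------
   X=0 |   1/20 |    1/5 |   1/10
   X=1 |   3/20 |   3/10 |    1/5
I(X;Y) = 0.0108, I(X;f(Y)) = 0.0004, inequality holds: 0.0108 ≥ 0.0004

Data Processing Inequality: For any Markov chain X → Y → Z, we have I(X;Y) ≥ I(X;Z).

Here Z = f(Y) is a deterministic function of Y, forming X → Y → Z.

Original I(X;Y) = 0.0108 bits

After applying f:
P(X,Z) where Z=f(Y):
- P(X,Z=0) = P(X,Y=2)
- P(X,Z=1) = P(X,Y=0) + P(X,Y=1)

I(X;Z) = I(X;f(Y)) = 0.0004 bits

Verification: 0.0108 ≥ 0.0004 ✓

Information cannot be created by processing; the function f can only lose information about X.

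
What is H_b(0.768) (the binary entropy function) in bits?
0.7815 bits

The binary entropy function is:
H(p) = -p log(p) - (1-p) log(1-p)

H(0.768) = -0.768 × log_2(0.768) - 0.232 × log_2(0.232)
H(0.768) = 0.7815 bits

Note: Binary entropy is maximized at p=0.5 (H=1 bit) and minimized at p=0 or p=1 (H=0).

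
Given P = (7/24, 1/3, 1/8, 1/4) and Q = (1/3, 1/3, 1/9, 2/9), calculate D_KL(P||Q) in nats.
0.0052 nats

KL divergence: D_KL(P||Q) = Σ p(x) log(p(x)/q(x))

Computing term by term:
  x=0: 7/24 × log_e[(7/24)/(1/3)] = 7/24 × -0.1335 = -0.0389
  x=1: 1/3 × log_e[(1/3)/(1/3)] = 1/3 × 0.0000 = 0.0000
  x=2: 1/8 × log_e[(1/8)/(1/9)] = 1/8 × 0.1178 = 0.0147
  x=3: 1/4 × log_e[(1/4)/(2/9)] = 1/4 × 0.1178 = 0.0294

D_KL(P||Q) = 0.0052 nats

Note: KL divergence is always non-negative and equals 0 iff P = Q.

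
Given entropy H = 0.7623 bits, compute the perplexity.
1.6962

Perplexity is 2^H (or exp(H) for natural log).

H = 0.7623 bits
Perplexity = 2^0.7623 = 1.6962

Interpretation: The model's uncertainty is equivalent to choosing uniformly among 1.7 options.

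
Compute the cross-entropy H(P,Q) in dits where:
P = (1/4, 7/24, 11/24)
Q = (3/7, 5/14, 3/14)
0.5290 dits

Cross-entropy: H(P,Q) = -Σ p(x) log q(x)

Alternatively: H(P,Q) = H(P) + D_KL(P||Q)
H(P) = 0.4619 dits
D_KL(P||Q) = 0.0672 dits

H(P,Q) = 0.4619 + 0.0672 = 0.5290 dits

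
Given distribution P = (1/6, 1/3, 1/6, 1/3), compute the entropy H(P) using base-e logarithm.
1.3297 nats

Shannon entropy is H(X) = -Σ p(x) log p(x).

For P = (1/6, 1/3, 1/6, 1/3):
H = -1/6 × log_e(1/6) -1/3 × log_e(1/3) -1/6 × log_e(1/6) -1/3 × log_e(1/3)
H = 1.3297 nats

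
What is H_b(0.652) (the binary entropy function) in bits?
0.9323 bits

The binary entropy function is:
H(p) = -p log(p) - (1-p) log(1-p)

H(0.652) = -0.652 × log_2(0.652) - 0.348 × log_2(0.348)
H(0.652) = 0.9323 bits

Note: Binary entropy is maximized at p=0.5 (H=1 bit) and minimized at p=0 or p=1 (H=0).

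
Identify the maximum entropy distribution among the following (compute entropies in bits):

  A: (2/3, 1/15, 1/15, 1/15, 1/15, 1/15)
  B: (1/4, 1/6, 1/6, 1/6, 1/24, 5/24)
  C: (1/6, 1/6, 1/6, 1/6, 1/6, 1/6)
C

For a discrete distribution over n outcomes, entropy is maximized by the uniform distribution.

Computing entropies:
H(A) = 1.6923 bits
H(B) = 2.4550 bits
H(C) = 2.5850 bits

The uniform distribution (where all probabilities equal 1/6) achieves the maximum entropy of log_2(6) = 2.5850 bits.

Distribution C has the highest entropy.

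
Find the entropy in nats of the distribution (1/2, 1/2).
0.6931 nats

Shannon entropy is H(X) = -Σ p(x) log p(x).

For P = (1/2, 1/2):
H = -1/2 × log_e(1/2) -1/2 × log_e(1/2)
H = 0.6931 nats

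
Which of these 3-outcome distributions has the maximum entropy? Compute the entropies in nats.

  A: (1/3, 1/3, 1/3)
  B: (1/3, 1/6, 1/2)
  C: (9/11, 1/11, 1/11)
A

For a discrete distribution over n outcomes, entropy is maximized by the uniform distribution.

Computing entropies:
H(A) = 1.0986 nats
H(B) = 1.0114 nats
H(C) = 0.6002 nats

The uniform distribution (where all probabilities equal 1/3) achieves the maximum entropy of log_e(3) = 1.0986 nats.

Distribution A has the highest entropy.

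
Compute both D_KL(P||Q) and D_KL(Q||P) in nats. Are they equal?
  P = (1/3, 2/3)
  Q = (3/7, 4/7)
D_KL(P||Q) = 0.0190, D_KL(Q||P) = 0.0196

KL divergence is not symmetric: D_KL(P||Q) ≠ D_KL(Q||P) in general.

D_KL(P||Q) = 0.0190 nats
D_KL(Q||P) = 0.0196 nats

No, they are not equal!

This asymmetry is why KL divergence is not a true distance metric.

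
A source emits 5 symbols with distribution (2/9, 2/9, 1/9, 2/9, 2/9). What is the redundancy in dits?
0.0123 dits

Redundancy measures how far a source is from maximum entropy:
R = H_max - H(X)

Maximum entropy for 5 symbols: H_max = log_10(5) = 0.6990 dits
Actual entropy: H(X) = 0.6867 dits
Redundancy: R = 0.6990 - 0.6867 = 0.0123 dits

This redundancy represents potential for compression: the source could be compressed by 0.0123 dits per symbol.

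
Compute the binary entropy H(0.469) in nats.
0.6912 nats

The binary entropy function is:
H(p) = -p log(p) - (1-p) log(1-p)

H(0.469) = -0.469 × log_e(0.469) - 0.531 × log_e(0.531)
H(0.469) = 0.6912 nats

Note: Binary entropy is maximized at p=0.5 (H=1 bit) and minimized at p=0 or p=1 (H=0).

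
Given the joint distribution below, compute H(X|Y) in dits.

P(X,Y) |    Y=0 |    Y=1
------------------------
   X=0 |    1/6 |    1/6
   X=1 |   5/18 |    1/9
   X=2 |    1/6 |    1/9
0.4654 dits

Using the chain rule: H(X|Y) = H(X,Y) - H(Y)

First, compute H(X,Y) = 0.7557 dits

Marginal P(Y) = (11/18, 7/18)
H(Y) = 0.2902 dits

H(X|Y) = H(X,Y) - H(Y) = 0.7557 - 0.2902 = 0.4654 dits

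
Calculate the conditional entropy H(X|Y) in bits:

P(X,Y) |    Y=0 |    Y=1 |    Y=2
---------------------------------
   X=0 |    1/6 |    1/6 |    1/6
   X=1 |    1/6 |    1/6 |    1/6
1.0000 bits

Using the chain rule: H(X|Y) = H(X,Y) - H(Y)

First, compute H(X,Y) = 2.5850 bits

Marginal P(Y) = (1/3, 1/3, 1/3)
H(Y) = 1.5850 bits

H(X|Y) = H(X,Y) - H(Y) = 2.5850 - 1.5850 = 1.0000 bits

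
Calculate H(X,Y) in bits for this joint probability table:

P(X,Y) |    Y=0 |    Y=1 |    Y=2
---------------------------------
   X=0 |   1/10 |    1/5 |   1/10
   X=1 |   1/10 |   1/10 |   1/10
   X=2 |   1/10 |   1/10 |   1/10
3.1219 bits

Joint entropy is H(X,Y) = -Σ_{x,y} p(x,y) log p(x,y).

Summing over all non-zero entries:
H(X,Y) = -[1/10·log_2(1/10) + 1/5·log_2(1/5) + 1/10·log_2(1/10) + 1/10·log_2(1/10) + 1/10·log_2(1/10) + 1/10·log_2(1/10) + 1/10·log_2(1/10) + 1/10·log_2(1/10) + 1/10·log_2(1/10)]
H(X,Y) = 3.1219 bits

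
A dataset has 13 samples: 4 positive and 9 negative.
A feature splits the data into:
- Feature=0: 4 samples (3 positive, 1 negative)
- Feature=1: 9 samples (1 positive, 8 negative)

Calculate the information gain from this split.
0.2925 bits

Information Gain = H(Y) - H(Y|Feature)

Before split:
P(positive) = 4/13 = 0.3077
H(Y) = 0.8905 bits

After split:
Feature=0: H = 0.8113 bits (weight = 4/13)
Feature=1: H = 0.5033 bits (weight = 9/13)
H(Y|Feature) = (4/13)×0.8113 + (9/13)×0.5033 = 0.5980 bits

Information Gain = 0.8905 - 0.5980 = 0.2925 bits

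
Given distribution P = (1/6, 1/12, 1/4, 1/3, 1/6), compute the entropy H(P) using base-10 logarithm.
0.6589 dits

Shannon entropy is H(X) = -Σ p(x) log p(x).

For P = (1/6, 1/12, 1/4, 1/3, 1/6):
H = -1/6 × log_10(1/6) -1/12 × log_10(1/12) -1/4 × log_10(1/4) -1/3 × log_10(1/3) -1/6 × log_10(1/6)
H = 0.6589 dits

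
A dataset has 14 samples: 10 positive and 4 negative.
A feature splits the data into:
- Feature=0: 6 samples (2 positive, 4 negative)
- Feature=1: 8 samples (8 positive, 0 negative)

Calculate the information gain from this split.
0.4696 bits

Information Gain = H(Y) - H(Y|Feature)

Before split:
P(positive) = 10/14 = 0.7143
H(Y) = 0.8631 bits

After split:
Feature=0: H = 0.9183 bits (weight = 6/14)
Feature=1: H = 0.0000 bits (weight = 8/14)
H(Y|Feature) = (6/14)×0.9183 + (8/14)×0.0000 = 0.3936 bits

Information Gain = 0.8631 - 0.3936 = 0.4696 bits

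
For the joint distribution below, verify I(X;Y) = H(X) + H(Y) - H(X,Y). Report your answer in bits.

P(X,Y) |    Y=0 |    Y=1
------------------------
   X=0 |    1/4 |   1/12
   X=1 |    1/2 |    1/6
I(X;Y) = 0.0000 bits

Mutual information has multiple equivalent forms:
- I(X;Y) = H(X) - H(X|Y)
- I(X;Y) = H(Y) - H(Y|X)
- I(X;Y) = H(X) + H(Y) - H(X,Y)

Computing all quantities:
H(X) = 0.9183, H(Y) = 0.8113, H(X,Y) = 1.7296
H(X|Y) = 0.9183, H(Y|X) = 0.8113

Verification:
H(X) - H(X|Y) = 0.9183 - 0.9183 = 0.0000
H(Y) - H(Y|X) = 0.8113 - 0.8113 = 0.0000
H(X) + H(Y) - H(X,Y) = 0.9183 + 0.8113 - 1.7296 = 0.0000

All forms give I(X;Y) = 0.0000 bits. ✓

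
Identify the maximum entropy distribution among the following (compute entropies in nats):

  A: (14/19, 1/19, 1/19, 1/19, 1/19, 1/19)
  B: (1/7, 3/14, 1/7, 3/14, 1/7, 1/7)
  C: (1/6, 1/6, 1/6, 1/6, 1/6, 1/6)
C

For a discrete distribution over n outcomes, entropy is maximized by the uniform distribution.

Computing entropies:
H(A) = 0.9999 nats
H(B) = 1.7721 nats
H(C) = 1.7918 nats

The uniform distribution (where all probabilities equal 1/6) achieves the maximum entropy of log_e(6) = 1.7918 nats.

Distribution C has the highest entropy.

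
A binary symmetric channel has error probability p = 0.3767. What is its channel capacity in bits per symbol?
0.0443 bits

For a binary symmetric channel (BSC) with error probability p:
Capacity C = 1 - H(p) bits per symbol

where H(p) = -p log₂(p) - (1-p) log₂(1-p) is the binary entropy function.

H(0.3767) = 0.9557 bits
C = 1 - 0.9557 = 0.0443 bits per symbol

This means we can reliably transmit up to 0.0443 bits of information per channel use.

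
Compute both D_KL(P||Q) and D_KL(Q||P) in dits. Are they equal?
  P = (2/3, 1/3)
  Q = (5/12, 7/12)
D_KL(P||Q) = 0.0551, D_KL(Q||P) = 0.0567

KL divergence is not symmetric: D_KL(P||Q) ≠ D_KL(Q||P) in general.

D_KL(P||Q) = 0.0551 dits
D_KL(Q||P) = 0.0567 dits

No, they are not equal!

This asymmetry is why KL divergence is not a true distance metric.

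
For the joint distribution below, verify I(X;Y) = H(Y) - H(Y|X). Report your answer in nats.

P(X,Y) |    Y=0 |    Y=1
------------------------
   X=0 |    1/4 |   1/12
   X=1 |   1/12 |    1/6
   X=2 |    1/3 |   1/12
I(X;Y) = 0.0814 nats

Mutual information has multiple equivalent forms:
- I(X;Y) = H(X) - H(X|Y)
- I(X;Y) = H(Y) - H(Y|X)
- I(X;Y) = H(X) + H(Y) - H(X,Y)

Computing all quantities:
H(X) = 1.0776, H(Y) = 0.6365, H(X,Y) = 1.6326
H(X|Y) = 0.9961, H(Y|X) = 0.5551

Verification:
H(X) - H(X|Y) = 1.0776 - 0.9961 = 0.0814
H(Y) - H(Y|X) = 0.6365 - 0.5551 = 0.0814
H(X) + H(Y) - H(X,Y) = 1.0776 + 0.6365 - 1.6326 = 0.0814

All forms give I(X;Y) = 0.0814 nats. ✓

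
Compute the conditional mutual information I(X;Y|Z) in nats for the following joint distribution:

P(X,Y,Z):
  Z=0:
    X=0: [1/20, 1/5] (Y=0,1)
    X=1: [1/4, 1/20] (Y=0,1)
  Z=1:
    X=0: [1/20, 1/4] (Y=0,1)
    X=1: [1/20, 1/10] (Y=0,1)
0.1264 nats

Conditional mutual information: I(X;Y|Z) = H(X|Z) + H(Y|Z) - H(X,Y|Z)

H(Z) = 0.6881
H(X,Z) = 1.3535 → H(X|Z) = 0.6654
H(Y,Z) = 1.3055 → H(Y|Z) = 0.6173
H(X,Y,Z) = 1.8444 → H(X,Y|Z) = 1.1563

I(X;Y|Z) = 0.6654 + 0.6173 - 1.1563 = 0.1264 nats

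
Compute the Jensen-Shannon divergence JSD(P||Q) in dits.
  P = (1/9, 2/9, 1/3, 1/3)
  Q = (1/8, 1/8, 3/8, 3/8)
0.0036 dits

Jensen-Shannon divergence is:
JSD(P||Q) = 0.5 × D_KL(P||M) + 0.5 × D_KL(Q||M)
where M = 0.5 × (P + Q) is the mixture distribution.

M = 0.5 × (1/9, 2/9, 1/3, 1/3) + 0.5 × (1/8, 1/8, 3/8, 3/8) = (0.118056, 0.173611, 0.354167, 0.354167)

D_KL(P||M) = 0.0033 dits
D_KL(Q||M) = 0.0039 dits

JSD(P||Q) = 0.5 × 0.0033 + 0.5 × 0.0039 = 0.0036 dits

Unlike KL divergence, JSD is symmetric and bounded: 0 ≤ JSD ≤ log(2).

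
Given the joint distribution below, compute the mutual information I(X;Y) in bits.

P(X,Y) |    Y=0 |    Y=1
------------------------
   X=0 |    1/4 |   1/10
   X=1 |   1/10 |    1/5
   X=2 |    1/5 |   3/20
0.0704 bits

Mutual information: I(X;Y) = H(X) + H(Y) - H(X,Y)

Marginals:
P(X) = (7/20, 3/10, 7/20), H(X) = 1.5813 bits
P(Y) = (11/20, 9/20), H(Y) = 0.9928 bits

Joint entropy: H(X,Y) = 2.5037 bits

I(X;Y) = 1.5813 + 0.9928 - 2.5037 = 0.0704 bits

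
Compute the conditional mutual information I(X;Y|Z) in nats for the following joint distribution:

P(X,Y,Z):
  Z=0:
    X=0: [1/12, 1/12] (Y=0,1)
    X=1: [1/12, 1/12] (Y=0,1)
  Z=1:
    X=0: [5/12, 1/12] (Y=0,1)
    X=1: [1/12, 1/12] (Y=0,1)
0.0341 nats

Conditional mutual information: I(X;Y|Z) = H(X|Z) + H(Y|Z) - H(X,Y|Z)

H(Z) = 0.6365
H(X,Z) = 1.2425 → H(X|Z) = 0.6059
H(Y,Z) = 1.2425 → H(Y|Z) = 0.6059
H(X,Y,Z) = 1.8143 → H(X,Y|Z) = 1.1778

I(X;Y|Z) = 0.6059 + 0.6059 - 1.1778 = 0.0341 nats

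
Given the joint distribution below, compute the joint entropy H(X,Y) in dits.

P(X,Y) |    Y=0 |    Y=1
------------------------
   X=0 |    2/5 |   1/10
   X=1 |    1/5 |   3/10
0.5558 dits

Joint entropy is H(X,Y) = -Σ_{x,y} p(x,y) log p(x,y).

Summing over all non-zero entries:
H(X,Y) = -[2/5·log_10(2/5) + 1/10·log_10(1/10) + 1/5·log_10(1/5) + 3/10·log_10(3/10)]
H(X,Y) = 0.5558 dits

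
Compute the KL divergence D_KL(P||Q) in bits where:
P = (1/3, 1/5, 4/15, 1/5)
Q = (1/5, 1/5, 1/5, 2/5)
0.1563 bits

KL divergence: D_KL(P||Q) = Σ p(x) log(p(x)/q(x))

Computing term by term:
  x=0: 1/3 × log_2[(1/3)/(1/5)] = 1/3 × 0.7370 = 0.2457
  x=1: 1/5 × log_2[(1/5)/(1/5)] = 1/5 × 0.0000 = 0.0000
  x=2: 4/15 × log_2[(4/15)/(1/5)] = 4/15 × 0.4150 = 0.1107
  x=3: 1/5 × log_2[(1/5)/(2/5)] = 1/5 × -1.0000 = -0.2000

D_KL(P||Q) = 0.1563 bits

Note: KL divergence is always non-negative and equals 0 iff P = Q.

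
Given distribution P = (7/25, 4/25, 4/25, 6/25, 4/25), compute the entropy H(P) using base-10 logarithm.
0.6856 dits

Shannon entropy is H(X) = -Σ p(x) log p(x).

For P = (7/25, 4/25, 4/25, 6/25, 4/25):
H = -7/25 × log_10(7/25) -4/25 × log_10(4/25) -4/25 × log_10(4/25) -6/25 × log_10(6/25) -4/25 × log_10(4/25)
H = 0.6856 dits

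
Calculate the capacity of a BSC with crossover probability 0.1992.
0.2797 bits

For a binary symmetric channel (BSC) with error probability p:
Capacity C = 1 - H(p) bits per symbol

where H(p) = -p log₂(p) - (1-p) log₂(1-p) is the binary entropy function.

H(0.1992) = 0.7203 bits
C = 1 - 0.7203 = 0.2797 bits per symbol

This means we can reliably transmit up to 0.2797 bits of information per channel use.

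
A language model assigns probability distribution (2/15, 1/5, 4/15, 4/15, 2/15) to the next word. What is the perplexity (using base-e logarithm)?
4.7785

Perplexity is e^H (or exp(H) for natural log).

First, H = -Σ p log p = 1.5641 nats
Perplexity = e^1.5641 = 4.7785

Interpretation: The model's uncertainty is equivalent to choosing uniformly among 4.8 options.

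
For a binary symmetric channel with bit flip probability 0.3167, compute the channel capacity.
0.0992 bits

For a binary symmetric channel (BSC) with error probability p:
Capacity C = 1 - H(p) bits per symbol

where H(p) = -p log₂(p) - (1-p) log₂(1-p) is the binary entropy function.

H(0.3167) = 0.9008 bits
C = 1 - 0.9008 = 0.0992 bits per symbol

This means we can reliably transmit up to 0.0992 bits of information per channel use.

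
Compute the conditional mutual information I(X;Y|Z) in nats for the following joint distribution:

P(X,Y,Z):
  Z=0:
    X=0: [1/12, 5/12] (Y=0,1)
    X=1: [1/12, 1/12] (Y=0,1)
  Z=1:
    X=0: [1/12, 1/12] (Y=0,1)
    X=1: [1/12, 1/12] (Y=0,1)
0.0341 nats

Conditional mutual information: I(X;Y|Z) = H(X|Z) + H(Y|Z) - H(X,Y|Z)

H(Z) = 0.6365
H(X,Z) = 1.2425 → H(X|Z) = 0.6059
H(Y,Z) = 1.2425 → H(Y|Z) = 0.6059
H(X,Y,Z) = 1.8143 → H(X,Y|Z) = 1.1778

I(X;Y|Z) = 0.6059 + 0.6059 - 1.1778 = 0.0341 nats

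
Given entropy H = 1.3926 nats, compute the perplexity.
4.0253

Perplexity is e^H (or exp(H) for natural log).

H = 1.3926 nats
Perplexity = e^1.3926 = 4.0253

Interpretation: The model's uncertainty is equivalent to choosing uniformly among 4.0 options.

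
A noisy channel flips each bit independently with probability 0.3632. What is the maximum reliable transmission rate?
0.0547 bits

For a binary symmetric channel (BSC) with error probability p:
Capacity C = 1 - H(p) bits per symbol

where H(p) = -p log₂(p) - (1-p) log₂(1-p) is the binary entropy function.

H(0.3632) = 0.9453 bits
C = 1 - 0.9453 = 0.0547 bits per symbol

This means we can reliably transmit up to 0.0547 bits of information per channel use.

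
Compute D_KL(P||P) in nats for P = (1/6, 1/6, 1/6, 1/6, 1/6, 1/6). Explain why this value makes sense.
0.0000 nats

KL divergence satisfies the Gibbs inequality: D_KL(P||Q) ≥ 0 for all distributions P, Q.

D_KL(P||Q) = Σ p(x) log(p(x)/q(x))
Each term is p(x) × log_e(p(x)/p(x)) = p(x) × log_e(1) = 0, so the sum is 0.
D_KL(P||Q) = 0.0000 nats

When P = Q, the KL divergence is exactly 0, as there is no 'divergence' between identical distributions.

This non-negativity is a fundamental property: relative entropy cannot be negative because it measures how different Q is from P.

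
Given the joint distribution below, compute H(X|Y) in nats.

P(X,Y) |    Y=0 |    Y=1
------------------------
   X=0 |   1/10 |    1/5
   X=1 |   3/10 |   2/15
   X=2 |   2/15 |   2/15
1.0284 nats

Using the chain rule: H(X|Y) = H(X,Y) - H(Y)

First, compute H(X,Y) = 1.7193 nats

Marginal P(Y) = (8/15, 7/15)
H(Y) = 0.6909 nats

H(X|Y) = H(X,Y) - H(Y) = 1.7193 - 0.6909 = 1.0284 nats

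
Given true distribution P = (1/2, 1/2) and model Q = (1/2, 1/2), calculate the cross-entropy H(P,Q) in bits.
1.0000 bits

Cross-entropy: H(P,Q) = -Σ p(x) log q(x)

Alternatively: H(P,Q) = H(P) + D_KL(P||Q)
H(P) = 1.0000 bits
D_KL(P||Q) = 0.0000 bits

H(P,Q) = 1.0000 + 0.0000 = 1.0000 bits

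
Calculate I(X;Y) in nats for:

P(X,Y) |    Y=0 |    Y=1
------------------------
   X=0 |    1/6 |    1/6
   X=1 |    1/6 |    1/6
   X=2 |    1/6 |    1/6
0.0000 nats

Mutual information: I(X;Y) = H(X) + H(Y) - H(X,Y)

Marginals:
P(X) = (1/3, 1/3, 1/3), H(X) = 1.0986 nats
P(Y) = (1/2, 1/2), H(Y) = 0.6931 nats

Joint entropy: H(X,Y) = 1.7918 nats

I(X;Y) = 1.0986 + 0.6931 - 1.7918 = 0.0000 nats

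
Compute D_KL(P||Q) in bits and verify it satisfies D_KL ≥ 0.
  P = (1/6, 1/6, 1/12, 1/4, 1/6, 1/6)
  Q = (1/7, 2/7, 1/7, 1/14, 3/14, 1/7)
0.2711 bits

KL divergence satisfies the Gibbs inequality: D_KL(P||Q) ≥ 0 for all distributions P, Q.

D_KL(P||Q) = Σ p(x) log(p(x)/q(x))
Term by term:
  x=0: 1/6 × log_2[(1/6)/(1/7)] = 0.0371
  x=1: 1/6 × log_2[(1/6)/(2/7)] = -0.1296
  x=2: 1/12 × log_2[(1/12)/(1/7)] = -0.0648
  x=3: 1/4 × log_2[(1/4)/(1/14)] = 0.4518
  x=4: 1/6 × log_2[(1/6)/(3/14)] = -0.0604
  x=5: 1/6 × log_2[(1/6)/(1/7)] = 0.0371
D_KL(P||Q) = 0.2711 bits

D_KL(P||Q) = 0.2711 ≥ 0 ✓

This non-negativity is a fundamental property: relative entropy cannot be negative because it measures how different Q is from P.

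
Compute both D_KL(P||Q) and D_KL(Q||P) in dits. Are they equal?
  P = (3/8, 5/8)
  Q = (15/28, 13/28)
D_KL(P||Q) = 0.0226, D_KL(Q||P) = 0.0230

KL divergence is not symmetric: D_KL(P||Q) ≠ D_KL(Q||P) in general.

D_KL(P||Q) = 0.0226 dits
D_KL(Q||P) = 0.0230 dits

No, they are not equal!

This asymmetry is why KL divergence is not a true distance metric.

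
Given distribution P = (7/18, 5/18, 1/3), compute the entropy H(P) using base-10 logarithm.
0.4731 dits

Shannon entropy is H(X) = -Σ p(x) log p(x).

For P = (7/18, 5/18, 1/3):
H = -7/18 × log_10(7/18) -5/18 × log_10(5/18) -1/3 × log_10(1/3)
H = 0.4731 dits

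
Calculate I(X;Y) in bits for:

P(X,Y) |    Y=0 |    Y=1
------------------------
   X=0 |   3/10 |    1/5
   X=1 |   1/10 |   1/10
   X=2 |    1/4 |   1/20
0.0536 bits

Mutual information: I(X;Y) = H(X) + H(Y) - H(X,Y)

Marginals:
P(X) = (1/2, 1/5, 3/10), H(X) = 1.4855 bits
P(Y) = (13/20, 7/20), H(Y) = 0.9341 bits

Joint entropy: H(X,Y) = 2.3660 bits

I(X;Y) = 1.4855 + 0.9341 - 2.3660 = 0.0536 bits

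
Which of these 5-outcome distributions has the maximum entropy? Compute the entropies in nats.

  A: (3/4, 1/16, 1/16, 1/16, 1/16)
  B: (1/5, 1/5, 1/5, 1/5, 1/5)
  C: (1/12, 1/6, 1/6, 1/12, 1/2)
B

For a discrete distribution over n outcomes, entropy is maximized by the uniform distribution.

Computing entropies:
H(A) = 0.9089 nats
H(B) = 1.6094 nats
H(C) = 1.3580 nats

The uniform distribution (where all probabilities equal 1/5) achieves the maximum entropy of log_e(5) = 1.6094 nats.

Distribution B has the highest entropy.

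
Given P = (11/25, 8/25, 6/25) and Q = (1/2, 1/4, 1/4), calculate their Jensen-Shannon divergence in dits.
0.0014 dits

Jensen-Shannon divergence is:
JSD(P||Q) = 0.5 × D_KL(P||M) + 0.5 × D_KL(Q||M)
where M = 0.5 × (P + Q) is the mixture distribution.

M = 0.5 × (11/25, 8/25, 6/25) + 0.5 × (1/2, 1/4, 1/4) = (0.47, 0.285, 0.245)

D_KL(P||M) = 0.0013 dits
D_KL(Q||M) = 0.0014 dits

JSD(P||Q) = 0.5 × 0.0013 + 0.5 × 0.0014 = 0.0014 dits

Unlike KL divergence, JSD is symmetric and bounded: 0 ≤ JSD ≤ log(2).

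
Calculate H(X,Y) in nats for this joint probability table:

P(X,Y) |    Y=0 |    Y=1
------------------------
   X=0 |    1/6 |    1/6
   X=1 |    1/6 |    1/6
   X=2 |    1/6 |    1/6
1.7918 nats

Joint entropy is H(X,Y) = -Σ_{x,y} p(x,y) log p(x,y).

Summing over all non-zero entries:
H(X,Y) = -[1/6·log_e(1/6) + 1/6·log_e(1/6) + 1/6·log_e(1/6) + 1/6·log_e(1/6) + 1/6·log_e(1/6) + 1/6·log_e(1/6)]
H(X,Y) = 1.7918 nats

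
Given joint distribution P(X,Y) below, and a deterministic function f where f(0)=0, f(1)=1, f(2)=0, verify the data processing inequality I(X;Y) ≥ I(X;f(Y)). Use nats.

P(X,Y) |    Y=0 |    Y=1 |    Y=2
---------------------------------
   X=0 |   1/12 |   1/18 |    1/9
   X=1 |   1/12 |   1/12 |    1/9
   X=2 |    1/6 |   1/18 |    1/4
I(X;Y) = 0.0198, I(X;f(Y)) = 0.0194, inequality holds: 0.0198 ≥ 0.0194

Data Processing Inequality: For any Markov chain X → Y → Z, we have I(X;Y) ≥ I(X;Z).

Here Z = f(Y) is a deterministic function of Y, forming X → Y → Z.

Original I(X;Y) = 0.0198 nats

After applying f:
P(X,Z) where Z=f(Y):
- P(X,Z=0) = P(X,Y=0) + P(X,Y=2)
- P(X,Z=1) = P(X,Y=1)

I(X;Z) = I(X;f(Y)) = 0.0194 nats

Verification: 0.0198 ≥ 0.0194 ✓

Information cannot be created by processing; the function f can only lose information about X.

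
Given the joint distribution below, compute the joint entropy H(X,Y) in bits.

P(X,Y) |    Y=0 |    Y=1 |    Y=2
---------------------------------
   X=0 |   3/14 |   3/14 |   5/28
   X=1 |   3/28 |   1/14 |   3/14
2.4897 bits

Joint entropy is H(X,Y) = -Σ_{x,y} p(x,y) log p(x,y).

Summing over all non-zero entries:
H(X,Y) = -[3/14·log_2(3/14) + 3/14·log_2(3/14) + 5/28·log_2(5/28) + 3/28·log_2(3/28) + 1/14·log_2(1/14) + 3/14·log_2(3/14)]
H(X,Y) = 2.4897 bits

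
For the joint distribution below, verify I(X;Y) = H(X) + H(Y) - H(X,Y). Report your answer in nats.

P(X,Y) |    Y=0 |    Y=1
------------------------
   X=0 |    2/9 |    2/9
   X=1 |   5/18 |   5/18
I(X;Y) = 0.0000 nats

Mutual information has multiple equivalent forms:
- I(X;Y) = H(X) - H(X|Y)
- I(X;Y) = H(Y) - H(Y|X)
- I(X;Y) = H(X) + H(Y) - H(X,Y)

Computing all quantities:
H(X) = 0.6870, H(Y) = 0.6931, H(X,Y) = 1.3801
H(X|Y) = 0.6870, H(Y|X) = 0.6931

Verification:
H(X) - H(X|Y) = 0.6870 - 0.6870 = 0.0000
H(Y) - H(Y|X) = 0.6931 - 0.6931 = 0.0000
H(X) + H(Y) - H(X,Y) = 0.6870 + 0.6931 - 1.3801 = 0.0000

All forms give I(X;Y) = 0.0000 nats. ✓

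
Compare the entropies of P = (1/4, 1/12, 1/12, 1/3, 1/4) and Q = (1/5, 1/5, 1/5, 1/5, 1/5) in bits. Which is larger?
Q

Computing entropies in bits:
H(P) = 2.1258
H(Q) = 2.3219

Distribution Q has higher entropy.

Intuition: The distribution closer to uniform (more spread out) has higher entropy.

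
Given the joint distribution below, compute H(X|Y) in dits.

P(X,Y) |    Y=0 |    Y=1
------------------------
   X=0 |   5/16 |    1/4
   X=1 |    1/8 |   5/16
0.2815 dits

Using the chain rule: H(X|Y) = H(X,Y) - H(Y)

First, compute H(X,Y) = 0.5791 dits

Marginal P(Y) = (7/16, 9/16)
H(Y) = 0.2976 dits

H(X|Y) = H(X,Y) - H(Y) = 0.5791 - 0.2976 = 0.2815 dits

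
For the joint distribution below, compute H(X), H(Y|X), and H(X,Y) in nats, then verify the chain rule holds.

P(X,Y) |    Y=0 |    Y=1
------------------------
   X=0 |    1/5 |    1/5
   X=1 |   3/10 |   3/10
H(X,Y) = 1.3662, H(X) = 0.6730, H(Y|X) = 0.6931 (all in nats)

Chain rule: H(X,Y) = H(X) + H(Y|X)

Left side — joint entropy directly:
H(X,Y) = -Σ p(x,y) log p(x,y) = 1.3662 nats

Right side — compute H(Y|X) from the conditional distributions:
P(X) = (2/5, 3/5), so H(X) = 0.6730 nats
H(Y|X) = Σ_x P(X=x) · H(Y|X=x):
  P(Y|X=0) = (1/2, 1/2), H(Y|X=0) = 0.6931, weight P(X=0) = 2/5
  P(Y|X=1) = (1/2, 1/2), H(Y|X=1) = 0.6931, weight P(X=1) = 3/5
H(Y|X) = 0.6931 nats

H(X) + H(Y|X) = 0.6730 + 0.6931 = 1.3662 nats

Both sides equal 1.3662 nats. ✓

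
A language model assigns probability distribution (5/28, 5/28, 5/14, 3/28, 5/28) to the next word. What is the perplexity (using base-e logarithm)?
4.6179

Perplexity is e^H (or exp(H) for natural log).

First, H = -Σ p log p = 1.5299 nats
Perplexity = e^1.5299 = 4.6179

Interpretation: The model's uncertainty is equivalent to choosing uniformly among 4.6 options.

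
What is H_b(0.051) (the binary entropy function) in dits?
0.0875 dits

The binary entropy function is:
H(p) = -p log(p) - (1-p) log(1-p)

H(0.051) = -0.051 × log_10(0.051) - 0.949 × log_10(0.949)
H(0.051) = 0.0875 dits

Note: Binary entropy is maximized at p=0.5 (H=1 bit) and minimized at p=0 or p=1 (H=0).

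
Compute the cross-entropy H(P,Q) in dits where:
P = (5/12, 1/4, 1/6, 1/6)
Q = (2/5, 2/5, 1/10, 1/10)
0.5986 dits

Cross-entropy: H(P,Q) = -Σ p(x) log q(x)

Alternatively: H(P,Q) = H(P) + D_KL(P||Q)
H(P) = 0.5683 dits
D_KL(P||Q) = 0.0303 dits

H(P,Q) = 0.5683 + 0.0303 = 0.5986 dits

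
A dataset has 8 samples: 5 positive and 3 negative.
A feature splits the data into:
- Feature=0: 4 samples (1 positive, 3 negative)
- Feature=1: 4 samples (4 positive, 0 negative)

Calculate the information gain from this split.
0.5488 bits

Information Gain = H(Y) - H(Y|Feature)

Before split:
P(positive) = 5/8 = 0.6250
H(Y) = 0.9544 bits

After split:
Feature=0: H = 0.8113 bits (weight = 4/8)
Feature=1: H = 0.0000 bits (weight = 4/8)
H(Y|Feature) = (4/8)×0.8113 + (4/8)×0.0000 = 0.4056 bits

Information Gain = 0.9544 - 0.4056 = 0.5488 bits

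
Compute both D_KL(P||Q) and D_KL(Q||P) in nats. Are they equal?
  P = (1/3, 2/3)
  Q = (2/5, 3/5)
D_KL(P||Q) = 0.0095, D_KL(Q||P) = 0.0097

KL divergence is not symmetric: D_KL(P||Q) ≠ D_KL(Q||P) in general.

D_KL(P||Q) = 0.0095 nats
D_KL(Q||P) = 0.0097 nats

No, they are not equal!

This asymmetry is why KL divergence is not a true distance metric.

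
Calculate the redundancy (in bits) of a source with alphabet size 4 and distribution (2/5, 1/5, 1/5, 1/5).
0.0781 bits

Redundancy measures how far a source is from maximum entropy:
R = H_max - H(X)

Maximum entropy for 4 symbols: H_max = log_2(4) = 2.0000 bits
Actual entropy: H(X) = 1.9219 bits
Redundancy: R = 2.0000 - 1.9219 = 0.0781 bits

This redundancy represents potential for compression: the source could be compressed by 0.0781 bits per symbol.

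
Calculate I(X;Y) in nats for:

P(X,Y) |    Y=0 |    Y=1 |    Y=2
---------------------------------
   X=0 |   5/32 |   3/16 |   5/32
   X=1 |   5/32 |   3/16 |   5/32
0.0000 nats

Mutual information: I(X;Y) = H(X) + H(Y) - H(X,Y)

Marginals:
P(X) = (1/2, 1/2), H(X) = 0.6931 nats
P(Y) = (5/16, 3/8, 5/16), H(Y) = 1.0948 nats

Joint entropy: H(X,Y) = 1.7879 nats

I(X;Y) = 0.6931 + 1.0948 - 1.7879 = 0.0000 nats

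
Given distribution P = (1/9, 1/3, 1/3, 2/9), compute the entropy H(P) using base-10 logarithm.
0.5693 dits

Shannon entropy is H(X) = -Σ p(x) log p(x).

For P = (1/9, 1/3, 1/3, 2/9):
H = -1/9 × log_10(1/9) -1/3 × log_10(1/3) -1/3 × log_10(1/3) -2/9 × log_10(2/9)
H = 0.5693 dits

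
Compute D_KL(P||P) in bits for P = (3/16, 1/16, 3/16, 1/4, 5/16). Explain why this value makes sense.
0.0000 bits

KL divergence satisfies the Gibbs inequality: D_KL(P||Q) ≥ 0 for all distributions P, Q.

D_KL(P||Q) = Σ p(x) log(p(x)/q(x))
Each term is p(x) × log_2(p(x)/p(x)) = p(x) × log_2(1) = 0, so the sum is 0.
D_KL(P||Q) = 0.0000 bits

When P = Q, the KL divergence is exactly 0, as there is no 'divergence' between identical distributions.

This non-negativity is a fundamental property: relative entropy cannot be negative because it measures how different Q is from P.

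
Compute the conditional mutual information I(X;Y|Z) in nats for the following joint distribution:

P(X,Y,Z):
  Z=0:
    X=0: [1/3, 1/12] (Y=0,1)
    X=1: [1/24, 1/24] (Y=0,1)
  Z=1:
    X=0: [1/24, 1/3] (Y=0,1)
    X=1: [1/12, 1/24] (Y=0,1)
0.0857 nats

Conditional mutual information: I(X;Y|Z) = H(X|Z) + H(Y|Z) - H(X,Y|Z)

H(Z) = 0.6931
H(X,Z) = 1.1996 → H(X|Z) = 0.5064
H(Y,Z) = 1.2555 → H(Y|Z) = 0.5623
H(X,Y,Z) = 1.6762 → H(X,Y|Z) = 0.9831

I(X;Y|Z) = 0.5064 + 0.5623 - 0.9831 = 0.0857 nats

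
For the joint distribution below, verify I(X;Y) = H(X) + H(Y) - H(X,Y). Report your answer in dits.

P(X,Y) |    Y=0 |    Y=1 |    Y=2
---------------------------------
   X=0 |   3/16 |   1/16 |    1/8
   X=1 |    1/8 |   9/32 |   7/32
I(X;Y) = 0.0273 dits

Mutual information has multiple equivalent forms:
- I(X;Y) = H(X) - H(X|Y)
- I(X;Y) = H(Y) - H(Y|X)
- I(X;Y) = H(X) + H(Y) - H(X,Y)

Computing all quantities:
H(X) = 0.2873, H(Y) = 0.4767, H(X,Y) = 0.7367
H(X|Y) = 0.2600, H(Y|X) = 0.4494

Verification:
H(X) - H(X|Y) = 0.2873 - 0.2600 = 0.0273
H(Y) - H(Y|X) = 0.4767 - 0.4494 = 0.0273
H(X) + H(Y) - H(X,Y) = 0.2873 + 0.4767 - 0.7367 = 0.0273

All forms give I(X;Y) = 0.0273 dits. ✓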